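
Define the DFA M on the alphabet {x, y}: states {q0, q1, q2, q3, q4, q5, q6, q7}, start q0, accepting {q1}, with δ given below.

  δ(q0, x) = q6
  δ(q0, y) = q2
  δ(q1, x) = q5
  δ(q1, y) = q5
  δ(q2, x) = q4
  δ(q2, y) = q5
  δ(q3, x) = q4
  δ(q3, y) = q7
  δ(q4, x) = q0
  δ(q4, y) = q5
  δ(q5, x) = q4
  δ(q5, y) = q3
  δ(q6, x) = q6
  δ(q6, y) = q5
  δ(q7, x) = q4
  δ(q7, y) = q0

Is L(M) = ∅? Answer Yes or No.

The states reachable from the start state are {q0, q2, q3, q4, q5, q6, q7}.
None of the accepting states {q1} is reachable, so no string is accepted and L(M) = ∅.

Yes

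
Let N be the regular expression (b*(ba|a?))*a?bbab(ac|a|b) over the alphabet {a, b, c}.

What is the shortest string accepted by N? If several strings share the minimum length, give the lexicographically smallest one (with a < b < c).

By inspection of the expression, no string of length less than 5 matches, and bbaba is the lexicographically first match of length 5.

bbaba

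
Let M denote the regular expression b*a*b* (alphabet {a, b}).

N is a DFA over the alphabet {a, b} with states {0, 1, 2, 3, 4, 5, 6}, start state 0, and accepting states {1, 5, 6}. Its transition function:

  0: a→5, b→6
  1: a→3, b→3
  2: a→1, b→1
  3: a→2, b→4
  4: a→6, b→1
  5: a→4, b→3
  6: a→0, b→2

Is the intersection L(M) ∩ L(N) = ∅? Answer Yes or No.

No

The string a is accepted by both M and N.
Hence L(M) ∩ L(N) ≠ ∅.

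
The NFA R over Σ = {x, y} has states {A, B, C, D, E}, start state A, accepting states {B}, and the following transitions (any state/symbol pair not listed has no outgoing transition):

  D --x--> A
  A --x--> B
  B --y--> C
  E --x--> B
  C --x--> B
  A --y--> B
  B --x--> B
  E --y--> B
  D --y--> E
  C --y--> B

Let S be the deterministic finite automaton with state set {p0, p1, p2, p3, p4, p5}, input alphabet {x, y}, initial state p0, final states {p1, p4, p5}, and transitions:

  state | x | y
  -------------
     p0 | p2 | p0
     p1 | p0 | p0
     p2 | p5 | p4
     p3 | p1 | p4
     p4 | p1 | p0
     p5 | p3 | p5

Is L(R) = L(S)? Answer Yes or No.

No

The string x is accepted by R but rejected by S.
So L(R) ≠ L(S).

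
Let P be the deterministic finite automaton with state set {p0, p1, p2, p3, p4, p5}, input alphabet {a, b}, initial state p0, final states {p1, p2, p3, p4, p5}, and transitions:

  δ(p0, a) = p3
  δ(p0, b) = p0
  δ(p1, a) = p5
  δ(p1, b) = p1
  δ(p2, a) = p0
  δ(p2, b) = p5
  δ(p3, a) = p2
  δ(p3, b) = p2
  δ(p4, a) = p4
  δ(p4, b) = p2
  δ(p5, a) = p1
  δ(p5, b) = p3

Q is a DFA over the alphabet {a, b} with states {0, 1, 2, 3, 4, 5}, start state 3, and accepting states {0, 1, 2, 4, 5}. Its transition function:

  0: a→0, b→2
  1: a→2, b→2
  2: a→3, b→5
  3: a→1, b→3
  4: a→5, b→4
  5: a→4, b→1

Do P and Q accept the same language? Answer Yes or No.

Exploring the product automaton P × Q from the start pair (p0, 3), following both machines on each input symbol, reaches 5 state pairs: (p0, 3), (p3, 1), (p2, 2), (p5, 5), (p1, 4).
P accepts in {p1, p2, p3, p4, p5} and Q accepts in {0, 1, 2, 4, 5}. In every reachable pair the two components are either both accepting — (p3, 1), (p2, 2), (p5, 5), (p1, 4) — or both non-accepting, so no string is accepted by exactly one of the machines: L(P) \ L(Q) and L(Q) \ L(P) are both empty.
Hence every string is accepted by P iff it is accepted by Q, and the two languages coincide.

Yes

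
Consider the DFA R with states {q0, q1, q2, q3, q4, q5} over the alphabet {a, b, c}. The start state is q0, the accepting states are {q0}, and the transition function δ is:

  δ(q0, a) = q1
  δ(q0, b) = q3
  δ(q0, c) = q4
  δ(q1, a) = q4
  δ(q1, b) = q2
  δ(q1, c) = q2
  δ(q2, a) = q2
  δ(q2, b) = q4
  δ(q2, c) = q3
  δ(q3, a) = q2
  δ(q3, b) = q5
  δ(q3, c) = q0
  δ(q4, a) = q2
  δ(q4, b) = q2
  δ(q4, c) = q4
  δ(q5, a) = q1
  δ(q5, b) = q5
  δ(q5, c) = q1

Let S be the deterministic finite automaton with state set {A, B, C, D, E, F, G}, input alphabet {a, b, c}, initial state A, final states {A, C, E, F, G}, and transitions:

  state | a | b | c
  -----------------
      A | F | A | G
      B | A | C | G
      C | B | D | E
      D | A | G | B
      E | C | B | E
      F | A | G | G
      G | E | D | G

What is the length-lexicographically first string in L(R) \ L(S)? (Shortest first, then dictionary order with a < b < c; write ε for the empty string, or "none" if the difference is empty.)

The string bcbc is accepted by R but not by S.
No shorter string lies in the difference, and bcbc is the lexicographically first length-4 string in L(R) \ L(S).

bcbc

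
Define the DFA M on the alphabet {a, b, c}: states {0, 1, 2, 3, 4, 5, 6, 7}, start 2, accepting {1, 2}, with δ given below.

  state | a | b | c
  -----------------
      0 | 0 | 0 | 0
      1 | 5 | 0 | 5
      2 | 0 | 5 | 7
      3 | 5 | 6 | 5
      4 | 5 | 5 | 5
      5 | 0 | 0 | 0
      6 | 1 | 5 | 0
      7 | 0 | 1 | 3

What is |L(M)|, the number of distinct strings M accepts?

3

The useful subgraph on states {1, 2, 3, 6, 7} is acyclic, so L(M) is finite; the longest accepting path visits 5 useful states, giving maximum string length 4.
Counting accepting paths from 2 by length: 1 of length 0, 1 of length 2, 1 of length 4. Total 3.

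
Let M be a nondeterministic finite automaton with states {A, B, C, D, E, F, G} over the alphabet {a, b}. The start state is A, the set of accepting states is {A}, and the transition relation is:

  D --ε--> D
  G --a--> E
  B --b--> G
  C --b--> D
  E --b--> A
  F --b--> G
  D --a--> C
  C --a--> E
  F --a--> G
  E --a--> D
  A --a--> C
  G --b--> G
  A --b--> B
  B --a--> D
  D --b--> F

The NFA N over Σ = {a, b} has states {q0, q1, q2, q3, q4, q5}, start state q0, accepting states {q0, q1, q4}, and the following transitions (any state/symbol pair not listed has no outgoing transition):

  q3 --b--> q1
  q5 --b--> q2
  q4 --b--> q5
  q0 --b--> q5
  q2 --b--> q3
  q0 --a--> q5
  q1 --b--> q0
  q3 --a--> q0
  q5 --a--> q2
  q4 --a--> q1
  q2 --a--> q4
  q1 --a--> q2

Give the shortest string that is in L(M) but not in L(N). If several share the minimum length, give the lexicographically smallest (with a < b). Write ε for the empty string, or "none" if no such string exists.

The string aab is accepted by M but not by N.
No shorter string lies in the difference, and aab is the lexicographically first length-3 string in L(M) \ L(N).

aab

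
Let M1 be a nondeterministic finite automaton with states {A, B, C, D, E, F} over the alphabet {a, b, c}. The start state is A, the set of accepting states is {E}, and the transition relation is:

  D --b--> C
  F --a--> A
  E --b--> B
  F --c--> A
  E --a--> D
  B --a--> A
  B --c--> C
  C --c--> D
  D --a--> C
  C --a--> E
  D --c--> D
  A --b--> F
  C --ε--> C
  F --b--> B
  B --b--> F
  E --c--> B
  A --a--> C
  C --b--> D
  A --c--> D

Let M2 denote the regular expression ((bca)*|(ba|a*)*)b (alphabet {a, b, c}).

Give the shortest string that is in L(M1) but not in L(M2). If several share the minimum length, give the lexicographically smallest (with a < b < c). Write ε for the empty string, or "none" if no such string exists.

The string aa is accepted by M1 but not by M2.
No shorter string lies in the difference, and aa is the lexicographically first length-2 string in L(M1) \ L(M2).

aa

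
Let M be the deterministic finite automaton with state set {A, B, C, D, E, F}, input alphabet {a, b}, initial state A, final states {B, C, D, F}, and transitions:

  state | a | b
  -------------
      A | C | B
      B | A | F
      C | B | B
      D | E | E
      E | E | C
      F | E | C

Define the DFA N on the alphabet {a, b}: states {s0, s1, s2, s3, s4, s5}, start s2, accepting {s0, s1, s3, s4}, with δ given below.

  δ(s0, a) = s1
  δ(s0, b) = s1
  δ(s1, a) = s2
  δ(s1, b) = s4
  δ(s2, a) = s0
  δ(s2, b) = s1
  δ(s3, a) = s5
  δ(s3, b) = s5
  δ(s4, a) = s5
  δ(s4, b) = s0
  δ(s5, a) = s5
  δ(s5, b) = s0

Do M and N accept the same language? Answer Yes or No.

Yes

Exploring the product automaton M × N from the start pair (A, s2), following both machines on each input symbol, reaches 5 state pairs: (A, s2), (C, s0), (B, s1), (F, s4), (E, s5).
M accepts in {B, C, D, F} and N accepts in {s0, s1, s3, s4}. In every reachable pair the two components are either both accepting — (C, s0), (B, s1), (F, s4) — or both non-accepting, so no string is accepted by exactly one of the machines: L(M) \ L(N) and L(N) \ L(M) are both empty.
Hence every string is accepted by M iff it is accepted by N, and the two languages coincide.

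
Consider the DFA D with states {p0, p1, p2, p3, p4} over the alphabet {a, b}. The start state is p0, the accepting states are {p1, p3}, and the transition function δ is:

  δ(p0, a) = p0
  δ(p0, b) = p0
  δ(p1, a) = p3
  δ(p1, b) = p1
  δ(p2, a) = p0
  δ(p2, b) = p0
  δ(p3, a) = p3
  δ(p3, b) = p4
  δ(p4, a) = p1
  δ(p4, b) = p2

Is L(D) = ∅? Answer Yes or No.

The states reachable from the start state are {p0}.
None of the accepting states {p1, p3} is reachable, so no string is accepted and L(D) = ∅.

Yes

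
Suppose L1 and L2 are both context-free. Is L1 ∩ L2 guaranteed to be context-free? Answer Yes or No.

{aⁿbⁿcᵐ : m,n≥0} and {aᵐbⁿcⁿ : m,n≥0} are both context-free, but their intersection {aⁿbⁿcⁿ : n≥0} is not (pumping lemma).

No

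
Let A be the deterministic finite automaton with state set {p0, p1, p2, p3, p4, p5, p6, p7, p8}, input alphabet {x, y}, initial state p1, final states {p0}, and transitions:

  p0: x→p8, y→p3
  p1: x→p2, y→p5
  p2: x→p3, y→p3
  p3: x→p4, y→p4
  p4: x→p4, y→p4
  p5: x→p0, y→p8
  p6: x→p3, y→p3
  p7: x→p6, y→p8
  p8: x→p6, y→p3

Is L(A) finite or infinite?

The useful states (reachable from p1 and able to reach an accepting state) are {p0, p1, p5}.
Restricted to these states the transition graph has no cycle, so every accepting path has bounded length and L is finite.

finite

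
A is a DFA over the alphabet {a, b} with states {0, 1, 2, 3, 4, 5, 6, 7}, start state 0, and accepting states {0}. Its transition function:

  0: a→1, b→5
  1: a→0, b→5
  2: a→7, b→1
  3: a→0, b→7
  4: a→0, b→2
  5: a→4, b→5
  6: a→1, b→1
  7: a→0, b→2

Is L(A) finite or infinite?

infinite

State 0 is reachable from the start and can reach an accepting state, and it lies on the cycle 0 → 1 → 0.
Traversing that cycle any number of times yields accepted strings of unbounded length, so the language is infinite.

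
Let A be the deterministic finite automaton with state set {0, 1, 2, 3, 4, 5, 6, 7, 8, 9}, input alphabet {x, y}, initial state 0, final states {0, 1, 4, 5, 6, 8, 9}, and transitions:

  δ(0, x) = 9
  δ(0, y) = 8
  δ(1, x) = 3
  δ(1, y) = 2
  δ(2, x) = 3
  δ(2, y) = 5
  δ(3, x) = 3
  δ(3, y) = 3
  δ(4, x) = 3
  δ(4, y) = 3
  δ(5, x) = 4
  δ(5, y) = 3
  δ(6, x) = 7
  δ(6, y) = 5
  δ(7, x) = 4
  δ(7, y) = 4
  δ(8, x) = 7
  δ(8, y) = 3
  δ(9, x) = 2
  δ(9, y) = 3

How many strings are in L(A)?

7

The useful subgraph on states {0, 2, 4, 5, 7, 8, 9} is acyclic, so L(A) is finite; the longest accepting path visits 5 useful states, giving maximum string length 4.
Counting accepting paths from 0 by length: 1 of length 0, 2 of length 1, 3 of length 3, 1 of length 4. Total 7.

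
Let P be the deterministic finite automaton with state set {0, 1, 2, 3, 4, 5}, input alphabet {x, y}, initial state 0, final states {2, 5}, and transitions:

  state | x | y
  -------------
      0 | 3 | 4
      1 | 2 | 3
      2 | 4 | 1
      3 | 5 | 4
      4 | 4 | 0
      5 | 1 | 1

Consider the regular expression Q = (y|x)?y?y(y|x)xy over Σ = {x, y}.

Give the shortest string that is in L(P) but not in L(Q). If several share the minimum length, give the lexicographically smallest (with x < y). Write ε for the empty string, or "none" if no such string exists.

xx

The string xx is accepted by P but not by Q.
No shorter string lies in the difference, and xx is the lexicographically first length-2 string in L(P) \ L(Q).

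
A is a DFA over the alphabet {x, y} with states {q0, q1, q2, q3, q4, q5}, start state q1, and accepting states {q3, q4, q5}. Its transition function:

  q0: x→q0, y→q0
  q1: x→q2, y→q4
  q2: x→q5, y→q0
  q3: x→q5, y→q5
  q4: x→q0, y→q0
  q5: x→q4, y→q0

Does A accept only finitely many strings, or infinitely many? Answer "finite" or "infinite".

finite

The useful states (reachable from q1 and able to reach an accepting state) are {q1, q2, q4, q5}.
Restricted to these states the transition graph has no cycle, so every accepting path has bounded length and L is finite.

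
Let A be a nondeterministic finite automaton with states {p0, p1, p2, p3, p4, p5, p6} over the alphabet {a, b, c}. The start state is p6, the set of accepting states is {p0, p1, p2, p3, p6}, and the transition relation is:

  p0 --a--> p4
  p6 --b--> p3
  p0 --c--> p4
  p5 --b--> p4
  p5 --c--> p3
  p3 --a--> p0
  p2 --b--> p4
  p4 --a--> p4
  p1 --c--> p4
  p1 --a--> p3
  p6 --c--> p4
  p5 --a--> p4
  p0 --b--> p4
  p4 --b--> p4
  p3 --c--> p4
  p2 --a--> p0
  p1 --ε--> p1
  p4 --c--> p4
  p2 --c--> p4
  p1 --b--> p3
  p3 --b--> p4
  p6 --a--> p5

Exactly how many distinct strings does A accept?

The useful subgraph on states {p0, p3, p5, p6} is acyclic, so L(A) is finite; the longest accepting path visits 4 useful states, giving maximum string length 3.
Counting accepting paths from p6 by length: 1 of length 0, 1 of length 1, 2 of length 2, 1 of length 3. Total 5.

5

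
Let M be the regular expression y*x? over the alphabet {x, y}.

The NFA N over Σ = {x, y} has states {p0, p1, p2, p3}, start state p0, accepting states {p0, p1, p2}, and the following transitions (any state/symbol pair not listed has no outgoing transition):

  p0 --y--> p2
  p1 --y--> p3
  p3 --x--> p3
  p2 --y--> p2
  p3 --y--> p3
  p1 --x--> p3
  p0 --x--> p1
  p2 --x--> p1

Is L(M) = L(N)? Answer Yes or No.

Yes

Converting the expression M to a DFA (subset construction, then merging equivalent states) gives the minimal DFA with states {m0, m1, m2}, start state m0, accepting states {m0, m1} and transitions m0: x→m1, y→m0; m1: x→m2, y→m2; m2: x→m2, y→m2.
Exploring the product automaton M × N from the start pair (m0, p0), following both machines on each input symbol, reaches 4 state pairs: (m0, p0), (m1, p1), (m0, p2), (m2, p3).
M accepts in {m0, m1} and N accepts in {p0, p1, p2}. In every reachable pair the two components are either both accepting — (m0, p0), (m1, p1), (m0, p2) — or both non-accepting, so no string is accepted by exactly one of the machines: L(M) \ L(N) and L(N) \ L(M) are both empty.
Hence every string is accepted by M iff it is accepted by N, and the two languages coincide.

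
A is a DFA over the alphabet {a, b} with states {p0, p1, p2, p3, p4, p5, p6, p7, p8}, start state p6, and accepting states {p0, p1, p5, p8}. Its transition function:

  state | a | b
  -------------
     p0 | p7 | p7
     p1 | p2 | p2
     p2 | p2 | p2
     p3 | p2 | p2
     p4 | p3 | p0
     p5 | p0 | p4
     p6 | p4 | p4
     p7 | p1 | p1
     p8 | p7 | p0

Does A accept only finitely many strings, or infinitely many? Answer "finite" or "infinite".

The useful states (reachable from p6 and able to reach an accepting state) are {p0, p1, p4, p6, p7}.
Restricted to these states the transition graph has no cycle, so every accepting path has bounded length and L is finite.

finite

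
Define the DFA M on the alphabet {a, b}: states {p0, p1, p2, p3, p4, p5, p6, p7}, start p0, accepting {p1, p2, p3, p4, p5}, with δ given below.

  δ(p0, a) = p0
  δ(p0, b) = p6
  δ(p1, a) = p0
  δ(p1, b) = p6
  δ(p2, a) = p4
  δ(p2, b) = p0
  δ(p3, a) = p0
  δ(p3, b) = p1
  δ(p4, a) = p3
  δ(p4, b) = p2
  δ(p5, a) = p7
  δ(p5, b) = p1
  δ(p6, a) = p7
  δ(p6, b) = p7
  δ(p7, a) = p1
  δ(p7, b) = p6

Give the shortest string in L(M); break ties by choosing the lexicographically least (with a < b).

baa

A breadth-first search from p0 reaches an accepting state first via the path p0 → p6 → p7 → p1 on input baa.
No string of length < 3 is accepted (BFS exhausts all shorter strings without reaching an accepting state), and baa is the lexicographically least accepting string of length 3.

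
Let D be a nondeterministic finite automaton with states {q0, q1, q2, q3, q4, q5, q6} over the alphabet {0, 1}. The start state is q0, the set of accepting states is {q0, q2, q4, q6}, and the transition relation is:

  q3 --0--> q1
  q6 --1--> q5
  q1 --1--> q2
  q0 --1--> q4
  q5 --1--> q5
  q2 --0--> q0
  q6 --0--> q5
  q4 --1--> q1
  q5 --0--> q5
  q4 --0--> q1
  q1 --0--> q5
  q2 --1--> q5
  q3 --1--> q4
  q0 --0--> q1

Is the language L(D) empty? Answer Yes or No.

No

The empty string ε is accepted: the run q0 ends in the accepting state q0.
Since at least one string is accepted, L(D) is not empty.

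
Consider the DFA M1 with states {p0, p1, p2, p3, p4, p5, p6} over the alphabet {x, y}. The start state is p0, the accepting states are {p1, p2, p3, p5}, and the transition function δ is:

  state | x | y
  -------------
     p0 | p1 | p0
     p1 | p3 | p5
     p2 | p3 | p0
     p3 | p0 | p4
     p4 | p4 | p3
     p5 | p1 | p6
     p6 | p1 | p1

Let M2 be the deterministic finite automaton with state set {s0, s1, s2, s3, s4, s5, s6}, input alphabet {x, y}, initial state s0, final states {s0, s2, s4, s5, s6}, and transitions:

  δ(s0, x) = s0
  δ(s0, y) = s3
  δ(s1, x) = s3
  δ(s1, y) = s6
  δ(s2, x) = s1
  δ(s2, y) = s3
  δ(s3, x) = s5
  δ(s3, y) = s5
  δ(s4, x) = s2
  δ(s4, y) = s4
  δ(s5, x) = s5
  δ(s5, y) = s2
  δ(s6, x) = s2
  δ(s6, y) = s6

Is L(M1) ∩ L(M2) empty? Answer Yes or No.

The string x is accepted by both M1 and M2.
Hence L(M1) ∩ L(M2) ≠ ∅.

No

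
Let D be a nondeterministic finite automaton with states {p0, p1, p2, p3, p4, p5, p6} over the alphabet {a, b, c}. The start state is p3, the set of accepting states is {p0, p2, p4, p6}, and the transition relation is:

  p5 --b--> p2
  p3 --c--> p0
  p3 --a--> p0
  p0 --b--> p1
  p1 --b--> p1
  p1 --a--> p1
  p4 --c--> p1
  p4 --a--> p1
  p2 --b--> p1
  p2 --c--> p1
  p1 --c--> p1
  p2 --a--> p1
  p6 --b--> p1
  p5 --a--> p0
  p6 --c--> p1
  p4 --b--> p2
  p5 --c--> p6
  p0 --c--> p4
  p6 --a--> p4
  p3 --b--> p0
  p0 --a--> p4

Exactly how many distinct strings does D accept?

15

The useful subgraph on states {p0, p2, p3, p4} is acyclic, so L(D) is finite; the longest accepting path visits 4 useful states, giving maximum string length 3.
Counting accepting paths from p3 by length: 3 of length 1, 6 of length 2, 6 of length 3. Total 15.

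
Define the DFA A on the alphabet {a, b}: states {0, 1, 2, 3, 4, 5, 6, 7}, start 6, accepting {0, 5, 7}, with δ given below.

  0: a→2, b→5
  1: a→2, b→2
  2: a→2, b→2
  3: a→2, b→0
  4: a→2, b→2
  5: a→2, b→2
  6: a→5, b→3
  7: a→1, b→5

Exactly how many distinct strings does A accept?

The useful subgraph on states {0, 3, 5, 6} is acyclic, so L(A) is finite; the longest accepting path visits 4 useful states, giving maximum string length 3.
Counting accepting paths from 6 by length: 1 of length 1, 1 of length 2, 1 of length 3. Total 3.

3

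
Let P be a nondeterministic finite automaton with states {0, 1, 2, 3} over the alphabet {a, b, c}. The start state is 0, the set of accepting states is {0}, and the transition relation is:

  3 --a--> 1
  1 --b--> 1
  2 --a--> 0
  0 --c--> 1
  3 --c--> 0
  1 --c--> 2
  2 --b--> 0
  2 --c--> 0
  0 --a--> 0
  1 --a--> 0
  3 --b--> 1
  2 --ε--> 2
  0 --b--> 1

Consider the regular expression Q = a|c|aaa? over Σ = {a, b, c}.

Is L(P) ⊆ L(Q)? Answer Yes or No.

No

The empty string ε is in L(P) but not in L(Q).
So L(P) ⊄ L(Q).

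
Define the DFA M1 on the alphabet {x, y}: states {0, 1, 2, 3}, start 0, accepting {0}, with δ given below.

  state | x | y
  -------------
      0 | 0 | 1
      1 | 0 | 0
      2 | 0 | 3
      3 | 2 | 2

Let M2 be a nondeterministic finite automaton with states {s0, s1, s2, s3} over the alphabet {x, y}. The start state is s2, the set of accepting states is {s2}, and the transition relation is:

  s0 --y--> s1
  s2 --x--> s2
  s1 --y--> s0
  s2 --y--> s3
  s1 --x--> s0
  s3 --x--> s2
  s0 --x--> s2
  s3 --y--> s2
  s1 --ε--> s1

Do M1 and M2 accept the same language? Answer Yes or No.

Exploring the product automaton M1 × M2 from the start pair (0, s2), following both machines on each input symbol, reaches 2 state pairs: (0, s2), (1, s3).
M1 accepts in {0} and M2 accepts in {s2}. In every reachable pair the two components are either both accepting — (0, s2) — or both non-accepting, so no string is accepted by exactly one of the machines: L(M1) \ L(M2) and L(M2) \ L(M1) are both empty.
Hence every string is accepted by M1 iff it is accepted by M2, and the two languages coincide.

Yes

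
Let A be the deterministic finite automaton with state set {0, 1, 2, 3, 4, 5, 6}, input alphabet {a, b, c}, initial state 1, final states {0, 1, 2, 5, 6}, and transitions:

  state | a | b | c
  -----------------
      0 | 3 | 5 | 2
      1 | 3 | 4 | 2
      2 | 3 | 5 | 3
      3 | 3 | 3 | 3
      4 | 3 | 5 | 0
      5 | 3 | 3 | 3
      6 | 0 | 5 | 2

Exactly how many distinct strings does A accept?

The useful subgraph on states {0, 1, 2, 4, 5} is acyclic, so L(A) is finite; the longest accepting path visits 5 useful states, giving maximum string length 4.
Counting accepting paths from 1 by length: 1 of length 0, 1 of length 1, 3 of length 2, 2 of length 3, 1 of length 4. Total 8.

8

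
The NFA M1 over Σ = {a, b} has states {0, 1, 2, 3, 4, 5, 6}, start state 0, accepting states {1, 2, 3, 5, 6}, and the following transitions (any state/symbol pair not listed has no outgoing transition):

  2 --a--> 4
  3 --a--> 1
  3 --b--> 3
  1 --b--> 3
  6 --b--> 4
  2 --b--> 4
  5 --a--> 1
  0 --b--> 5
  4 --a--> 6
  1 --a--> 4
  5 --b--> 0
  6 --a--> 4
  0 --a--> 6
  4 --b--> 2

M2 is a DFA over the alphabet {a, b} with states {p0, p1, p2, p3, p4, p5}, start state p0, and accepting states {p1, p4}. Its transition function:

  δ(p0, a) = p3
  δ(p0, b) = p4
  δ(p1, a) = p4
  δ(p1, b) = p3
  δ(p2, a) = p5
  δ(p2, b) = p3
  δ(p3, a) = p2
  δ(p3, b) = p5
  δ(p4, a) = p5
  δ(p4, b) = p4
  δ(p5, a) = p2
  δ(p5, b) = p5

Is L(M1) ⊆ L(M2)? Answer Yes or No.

No

The string a is in L(M1) but not in L(M2).
So L(M1) ⊄ L(M2).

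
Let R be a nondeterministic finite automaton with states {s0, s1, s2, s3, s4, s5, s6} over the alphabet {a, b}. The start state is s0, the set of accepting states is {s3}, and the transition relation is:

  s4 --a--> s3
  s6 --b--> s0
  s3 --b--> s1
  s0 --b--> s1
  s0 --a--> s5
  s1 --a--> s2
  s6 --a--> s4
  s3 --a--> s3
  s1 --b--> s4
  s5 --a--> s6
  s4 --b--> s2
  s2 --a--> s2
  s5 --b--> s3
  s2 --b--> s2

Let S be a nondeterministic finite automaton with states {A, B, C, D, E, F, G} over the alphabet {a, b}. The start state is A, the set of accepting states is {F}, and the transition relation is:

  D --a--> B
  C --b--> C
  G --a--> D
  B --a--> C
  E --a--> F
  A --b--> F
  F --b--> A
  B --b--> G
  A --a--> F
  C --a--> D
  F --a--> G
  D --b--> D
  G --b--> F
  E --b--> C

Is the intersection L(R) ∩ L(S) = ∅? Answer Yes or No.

No

The string aba is accepted by both R and S.
Hence L(R) ∩ L(S) ≠ ∅.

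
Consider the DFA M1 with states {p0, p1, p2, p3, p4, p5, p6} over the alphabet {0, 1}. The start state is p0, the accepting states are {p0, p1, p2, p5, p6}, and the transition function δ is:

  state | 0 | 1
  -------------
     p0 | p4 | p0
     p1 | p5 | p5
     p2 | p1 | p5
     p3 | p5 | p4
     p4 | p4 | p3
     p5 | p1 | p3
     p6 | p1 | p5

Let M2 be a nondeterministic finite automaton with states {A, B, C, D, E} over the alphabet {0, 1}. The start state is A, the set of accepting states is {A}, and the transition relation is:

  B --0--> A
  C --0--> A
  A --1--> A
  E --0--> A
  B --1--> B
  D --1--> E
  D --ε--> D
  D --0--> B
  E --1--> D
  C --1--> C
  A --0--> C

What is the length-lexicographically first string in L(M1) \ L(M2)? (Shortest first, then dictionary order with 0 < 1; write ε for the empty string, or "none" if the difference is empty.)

The string 0010 is accepted by M1 but not by M2.
No shorter string lies in the difference, and 0010 is the lexicographically first length-4 string in L(M1) \ L(M2).

0010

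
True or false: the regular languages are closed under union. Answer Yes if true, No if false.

Yes

Given DFAs for L₁ and L₂, run them in parallel: the product automaton on Q₁ × Q₂ that accepts when either component is accepting recognises L₁ ∪ L₂ (equivalently, R₁ | R₂ is a regular expression for it).
So the regular languages are closed under union.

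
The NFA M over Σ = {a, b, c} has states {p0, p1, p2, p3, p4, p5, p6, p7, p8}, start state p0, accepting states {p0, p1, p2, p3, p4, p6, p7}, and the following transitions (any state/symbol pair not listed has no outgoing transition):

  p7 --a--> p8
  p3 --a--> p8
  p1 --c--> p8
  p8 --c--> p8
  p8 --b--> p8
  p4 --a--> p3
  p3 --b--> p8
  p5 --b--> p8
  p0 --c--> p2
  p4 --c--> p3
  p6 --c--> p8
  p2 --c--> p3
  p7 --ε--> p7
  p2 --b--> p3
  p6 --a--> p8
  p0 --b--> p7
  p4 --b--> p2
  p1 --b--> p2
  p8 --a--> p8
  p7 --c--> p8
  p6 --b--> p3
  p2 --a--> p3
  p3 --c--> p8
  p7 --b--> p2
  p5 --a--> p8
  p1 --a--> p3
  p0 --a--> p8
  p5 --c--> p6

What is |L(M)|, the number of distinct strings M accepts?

10

The useful subgraph on states {p0, p2, p3, p7} is acyclic, so L(M) is finite; the longest accepting path visits 4 useful states, giving maximum string length 3.
Counting accepting paths from p0 by length: 1 of length 0, 2 of length 1, 4 of length 2, 3 of length 3. Total 10.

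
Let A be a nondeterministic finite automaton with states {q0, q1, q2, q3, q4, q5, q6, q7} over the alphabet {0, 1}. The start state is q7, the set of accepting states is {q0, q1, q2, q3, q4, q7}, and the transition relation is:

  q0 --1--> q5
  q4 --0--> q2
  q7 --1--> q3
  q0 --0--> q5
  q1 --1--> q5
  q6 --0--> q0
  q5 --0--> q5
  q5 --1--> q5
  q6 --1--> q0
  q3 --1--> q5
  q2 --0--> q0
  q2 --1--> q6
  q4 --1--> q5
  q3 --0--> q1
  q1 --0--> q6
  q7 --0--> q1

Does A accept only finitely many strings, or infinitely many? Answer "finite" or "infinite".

finite

The useful states (reachable from q7 and able to reach an accepting state) are {q0, q1, q3, q6, q7}.
Restricted to these states the transition graph has no cycle, so every accepting path has bounded length and L is finite.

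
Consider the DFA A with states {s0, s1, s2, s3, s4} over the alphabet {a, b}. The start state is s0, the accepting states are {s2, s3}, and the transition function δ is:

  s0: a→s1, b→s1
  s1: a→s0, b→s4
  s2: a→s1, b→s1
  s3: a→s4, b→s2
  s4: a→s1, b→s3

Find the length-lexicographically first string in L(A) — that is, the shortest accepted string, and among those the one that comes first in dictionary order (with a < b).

A breadth-first search from s0 reaches an accepting state first via the path s0 → s1 → s4 → s3 on input abb.
No string of length < 3 is accepted (BFS exhausts all shorter strings without reaching an accepting state), and abb is the lexicographically least accepting string of length 3.

abb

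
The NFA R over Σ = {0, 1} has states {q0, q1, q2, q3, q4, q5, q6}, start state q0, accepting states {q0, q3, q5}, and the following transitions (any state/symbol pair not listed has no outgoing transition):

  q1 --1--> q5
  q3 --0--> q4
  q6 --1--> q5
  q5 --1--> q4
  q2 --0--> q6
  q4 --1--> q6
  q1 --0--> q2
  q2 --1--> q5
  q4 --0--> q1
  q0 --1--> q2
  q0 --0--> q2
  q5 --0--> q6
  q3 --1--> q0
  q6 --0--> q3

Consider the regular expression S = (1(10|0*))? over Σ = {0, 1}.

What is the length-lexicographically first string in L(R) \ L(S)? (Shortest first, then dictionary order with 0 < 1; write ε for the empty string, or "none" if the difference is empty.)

01

The string 01 is accepted by R but not by S.
No shorter string lies in the difference, and 01 is the lexicographically first length-2 string in L(R) \ L(S).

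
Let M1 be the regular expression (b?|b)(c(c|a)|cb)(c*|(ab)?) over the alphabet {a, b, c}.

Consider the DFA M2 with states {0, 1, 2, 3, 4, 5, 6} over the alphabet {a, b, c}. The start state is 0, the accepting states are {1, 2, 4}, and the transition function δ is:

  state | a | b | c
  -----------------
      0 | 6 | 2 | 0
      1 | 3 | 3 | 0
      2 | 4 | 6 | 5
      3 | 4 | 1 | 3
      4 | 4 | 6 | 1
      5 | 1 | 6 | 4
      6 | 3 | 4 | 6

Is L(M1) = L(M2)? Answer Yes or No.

No

The string ca is accepted by M1 but rejected by M2.
So L(M1) ≠ L(M2).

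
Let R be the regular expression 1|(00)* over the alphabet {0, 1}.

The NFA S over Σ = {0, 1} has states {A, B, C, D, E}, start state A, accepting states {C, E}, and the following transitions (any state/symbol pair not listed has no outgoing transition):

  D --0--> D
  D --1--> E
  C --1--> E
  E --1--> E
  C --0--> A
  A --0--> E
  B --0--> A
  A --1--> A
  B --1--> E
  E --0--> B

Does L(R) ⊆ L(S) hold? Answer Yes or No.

The empty string ε is in L(R) but not in L(S).
So L(R) ⊄ L(S).

No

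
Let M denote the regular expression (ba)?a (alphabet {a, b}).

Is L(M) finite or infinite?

finite

The expression contains no Kleene star (every subexpression denotes a finite set), so L(M) is finite.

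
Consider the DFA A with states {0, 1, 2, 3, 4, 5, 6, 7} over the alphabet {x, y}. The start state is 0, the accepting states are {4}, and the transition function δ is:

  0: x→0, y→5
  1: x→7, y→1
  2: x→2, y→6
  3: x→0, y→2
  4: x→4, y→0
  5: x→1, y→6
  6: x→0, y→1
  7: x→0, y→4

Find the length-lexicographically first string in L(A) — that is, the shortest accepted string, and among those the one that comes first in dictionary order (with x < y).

yxxy

A breadth-first search from 0 reaches an accepting state first via the path 0 → 5 → 1 → 7 → 4 on input yxxy.
No string of length < 4 is accepted (BFS exhausts all shorter strings without reaching an accepting state), and yxxy is the lexicographically least accepting string of length 4.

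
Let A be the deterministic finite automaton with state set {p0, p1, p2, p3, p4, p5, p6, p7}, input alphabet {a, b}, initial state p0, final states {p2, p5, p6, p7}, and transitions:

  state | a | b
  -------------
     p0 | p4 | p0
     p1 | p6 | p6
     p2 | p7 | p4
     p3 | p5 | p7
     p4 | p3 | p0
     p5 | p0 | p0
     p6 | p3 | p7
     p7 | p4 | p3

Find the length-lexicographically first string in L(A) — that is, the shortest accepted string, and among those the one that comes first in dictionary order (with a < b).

aaa

A breadth-first search from p0 reaches an accepting state first via the path p0 → p4 → p3 → p5 on input aaa.
No string of length < 3 is accepted (BFS exhausts all shorter strings without reaching an accepting state), and aaa is the lexicographically least accepting string of length 3.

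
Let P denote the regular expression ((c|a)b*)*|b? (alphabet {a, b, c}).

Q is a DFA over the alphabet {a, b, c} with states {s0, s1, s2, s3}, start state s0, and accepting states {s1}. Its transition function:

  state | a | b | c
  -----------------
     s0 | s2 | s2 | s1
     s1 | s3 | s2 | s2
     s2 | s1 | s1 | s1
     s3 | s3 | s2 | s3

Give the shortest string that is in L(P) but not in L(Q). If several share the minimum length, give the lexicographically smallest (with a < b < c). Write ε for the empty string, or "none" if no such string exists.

The empty string ε is accepted by P but not by Q.
Since ε is the unique shortest string, it is the required witness.

ε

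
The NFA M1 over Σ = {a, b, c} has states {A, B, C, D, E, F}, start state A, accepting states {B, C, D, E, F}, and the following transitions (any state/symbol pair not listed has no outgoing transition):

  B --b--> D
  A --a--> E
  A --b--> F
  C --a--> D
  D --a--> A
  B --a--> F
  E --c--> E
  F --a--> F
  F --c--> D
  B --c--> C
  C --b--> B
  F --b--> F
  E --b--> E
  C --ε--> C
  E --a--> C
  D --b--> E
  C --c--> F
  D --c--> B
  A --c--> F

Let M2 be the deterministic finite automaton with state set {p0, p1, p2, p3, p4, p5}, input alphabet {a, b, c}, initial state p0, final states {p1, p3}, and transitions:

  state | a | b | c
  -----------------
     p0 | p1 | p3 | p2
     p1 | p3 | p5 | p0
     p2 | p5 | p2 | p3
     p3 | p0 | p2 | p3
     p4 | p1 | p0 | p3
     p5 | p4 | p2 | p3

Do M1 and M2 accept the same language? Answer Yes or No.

No

The string c is accepted by M1 but rejected by M2.
So L(M1) ≠ L(M2).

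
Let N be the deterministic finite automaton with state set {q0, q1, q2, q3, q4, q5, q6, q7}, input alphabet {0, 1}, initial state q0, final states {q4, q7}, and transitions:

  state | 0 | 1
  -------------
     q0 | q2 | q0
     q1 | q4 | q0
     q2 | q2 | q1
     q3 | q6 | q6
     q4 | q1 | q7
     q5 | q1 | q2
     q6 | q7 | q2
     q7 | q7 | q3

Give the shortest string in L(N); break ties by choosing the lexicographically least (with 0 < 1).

A breadth-first search from q0 reaches an accepting state first via the path q0 → q2 → q1 → q4 on input 010.
No string of length < 3 is accepted (BFS exhausts all shorter strings without reaching an accepting state), and 010 is the lexicographically least accepting string of length 3.

010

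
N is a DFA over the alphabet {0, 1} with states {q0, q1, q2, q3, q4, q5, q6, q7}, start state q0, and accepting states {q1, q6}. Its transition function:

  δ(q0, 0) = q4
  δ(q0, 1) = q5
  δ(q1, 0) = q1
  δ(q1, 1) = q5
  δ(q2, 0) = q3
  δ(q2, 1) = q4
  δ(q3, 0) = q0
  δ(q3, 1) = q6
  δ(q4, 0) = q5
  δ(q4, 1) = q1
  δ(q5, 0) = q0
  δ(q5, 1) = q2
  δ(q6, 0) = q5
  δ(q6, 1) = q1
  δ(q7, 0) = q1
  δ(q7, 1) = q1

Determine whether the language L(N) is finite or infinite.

infinite

State q1 is reachable from the start and can reach an accepting state, and it lies on the cycle q1 → q1.
Traversing that cycle any number of times yields accepted strings of unbounded length, so the language is infinite.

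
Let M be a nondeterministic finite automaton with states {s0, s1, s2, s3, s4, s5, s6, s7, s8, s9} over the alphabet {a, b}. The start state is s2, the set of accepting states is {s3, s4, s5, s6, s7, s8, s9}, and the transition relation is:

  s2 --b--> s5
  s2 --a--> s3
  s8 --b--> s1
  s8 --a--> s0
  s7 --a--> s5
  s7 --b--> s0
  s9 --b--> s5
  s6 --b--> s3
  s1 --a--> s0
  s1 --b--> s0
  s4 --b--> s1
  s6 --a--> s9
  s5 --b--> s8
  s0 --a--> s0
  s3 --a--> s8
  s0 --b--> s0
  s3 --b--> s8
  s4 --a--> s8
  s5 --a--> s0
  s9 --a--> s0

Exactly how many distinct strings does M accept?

The useful subgraph on states {s2, s3, s5, s8} is acyclic, so L(M) is finite; the longest accepting path visits 3 useful states, giving maximum string length 2.
Counting accepting paths from s2 by length: 2 of length 1, 3 of length 2. Total 5.

5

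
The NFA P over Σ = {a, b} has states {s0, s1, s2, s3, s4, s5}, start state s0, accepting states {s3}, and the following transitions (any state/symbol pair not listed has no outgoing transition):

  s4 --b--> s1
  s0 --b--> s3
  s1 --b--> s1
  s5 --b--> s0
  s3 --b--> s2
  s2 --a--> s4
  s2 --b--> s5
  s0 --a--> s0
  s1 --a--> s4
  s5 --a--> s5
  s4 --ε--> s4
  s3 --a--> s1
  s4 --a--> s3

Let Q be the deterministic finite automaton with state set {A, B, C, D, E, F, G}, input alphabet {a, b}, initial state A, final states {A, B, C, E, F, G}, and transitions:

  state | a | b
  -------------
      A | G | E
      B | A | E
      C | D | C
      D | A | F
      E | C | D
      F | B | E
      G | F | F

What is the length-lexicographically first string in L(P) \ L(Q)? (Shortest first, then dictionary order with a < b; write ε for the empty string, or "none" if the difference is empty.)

The string abbaa is accepted by P but not by Q.
No shorter string lies in the difference, and abbaa is the lexicographically first length-5 string in L(P) \ L(Q).

abbaa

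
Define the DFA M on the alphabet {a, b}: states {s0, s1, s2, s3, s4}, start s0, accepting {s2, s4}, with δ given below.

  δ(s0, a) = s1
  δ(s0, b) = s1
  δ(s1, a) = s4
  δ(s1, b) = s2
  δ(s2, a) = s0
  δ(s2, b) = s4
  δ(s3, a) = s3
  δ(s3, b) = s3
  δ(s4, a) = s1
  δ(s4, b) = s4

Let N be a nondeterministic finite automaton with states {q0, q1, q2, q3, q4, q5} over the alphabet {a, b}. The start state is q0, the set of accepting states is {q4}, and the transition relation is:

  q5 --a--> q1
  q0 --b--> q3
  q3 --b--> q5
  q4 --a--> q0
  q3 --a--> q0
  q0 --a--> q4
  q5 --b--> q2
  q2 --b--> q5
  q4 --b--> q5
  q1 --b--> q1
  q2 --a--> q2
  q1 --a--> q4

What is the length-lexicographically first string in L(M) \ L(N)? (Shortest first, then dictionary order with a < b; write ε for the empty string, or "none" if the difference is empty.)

The string aa is accepted by M but not by N.
No shorter string lies in the difference, and aa is the lexicographically first length-2 string in L(M) \ L(N).

aa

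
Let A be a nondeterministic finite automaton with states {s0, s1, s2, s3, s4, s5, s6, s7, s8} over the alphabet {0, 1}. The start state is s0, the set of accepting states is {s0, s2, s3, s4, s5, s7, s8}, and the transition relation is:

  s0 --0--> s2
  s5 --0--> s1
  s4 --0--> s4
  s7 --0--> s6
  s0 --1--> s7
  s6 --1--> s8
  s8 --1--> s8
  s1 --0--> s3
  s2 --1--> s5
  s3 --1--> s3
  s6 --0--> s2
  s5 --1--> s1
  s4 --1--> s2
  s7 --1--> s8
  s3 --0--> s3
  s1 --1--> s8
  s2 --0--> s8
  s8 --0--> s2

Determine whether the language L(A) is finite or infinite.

State s8 is reachable from the start and can reach an accepting state, and it lies on the cycle s8 → s8.
Traversing that cycle any number of times yields accepted strings of unbounded length, so the language is infinite.

infinite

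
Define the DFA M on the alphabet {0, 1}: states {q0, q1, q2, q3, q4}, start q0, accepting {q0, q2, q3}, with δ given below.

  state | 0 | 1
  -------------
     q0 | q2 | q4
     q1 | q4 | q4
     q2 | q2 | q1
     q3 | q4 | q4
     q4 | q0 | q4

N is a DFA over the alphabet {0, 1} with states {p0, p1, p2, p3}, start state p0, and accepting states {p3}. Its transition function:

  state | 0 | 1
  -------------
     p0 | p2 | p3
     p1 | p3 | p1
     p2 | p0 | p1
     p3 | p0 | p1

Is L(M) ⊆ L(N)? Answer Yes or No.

No

The empty string ε is in L(M) but not in L(N).
So L(M) ⊄ L(N).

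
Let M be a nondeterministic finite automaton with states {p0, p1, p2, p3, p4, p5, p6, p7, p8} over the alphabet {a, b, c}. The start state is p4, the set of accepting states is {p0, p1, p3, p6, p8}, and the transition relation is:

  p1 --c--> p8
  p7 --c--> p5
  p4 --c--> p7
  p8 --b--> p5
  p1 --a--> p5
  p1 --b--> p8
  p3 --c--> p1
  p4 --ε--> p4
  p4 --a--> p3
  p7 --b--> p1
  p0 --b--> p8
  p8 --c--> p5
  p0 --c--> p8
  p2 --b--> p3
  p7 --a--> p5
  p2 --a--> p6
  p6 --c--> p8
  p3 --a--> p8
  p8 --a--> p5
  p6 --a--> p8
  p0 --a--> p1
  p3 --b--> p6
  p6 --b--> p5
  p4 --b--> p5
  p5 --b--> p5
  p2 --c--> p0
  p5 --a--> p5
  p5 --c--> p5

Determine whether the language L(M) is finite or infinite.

The useful states (reachable from p4 and able to reach an accepting state) are {p1, p3, p4, p6, p7, p8}.
Restricted to these states the transition graph has no cycle, so every accepting path has bounded length and L is finite.

finite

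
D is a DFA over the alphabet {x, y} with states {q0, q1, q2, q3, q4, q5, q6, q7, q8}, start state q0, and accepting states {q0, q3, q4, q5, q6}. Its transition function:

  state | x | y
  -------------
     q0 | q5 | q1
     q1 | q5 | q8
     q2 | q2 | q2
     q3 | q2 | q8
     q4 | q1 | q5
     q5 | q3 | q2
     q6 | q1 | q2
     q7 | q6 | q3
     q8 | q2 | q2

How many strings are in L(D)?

5

The useful subgraph on states {q0, q1, q3, q5} is acyclic, so L(D) is finite; the longest accepting path visits 4 useful states, giving maximum string length 3.
Counting accepting paths from q0 by length: 1 of length 0, 1 of length 1, 2 of length 2, 1 of length 3. Total 5.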